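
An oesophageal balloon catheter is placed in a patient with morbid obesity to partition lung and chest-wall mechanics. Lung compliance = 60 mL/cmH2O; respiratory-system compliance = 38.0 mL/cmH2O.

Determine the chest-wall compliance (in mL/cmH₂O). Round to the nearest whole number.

104

1/Ccw = 1/Crs − 1/CL.
1/Ccw = 1/38.0 − 1/60 = 0.009649.
Ccw = 103.64 mL/cmH2O.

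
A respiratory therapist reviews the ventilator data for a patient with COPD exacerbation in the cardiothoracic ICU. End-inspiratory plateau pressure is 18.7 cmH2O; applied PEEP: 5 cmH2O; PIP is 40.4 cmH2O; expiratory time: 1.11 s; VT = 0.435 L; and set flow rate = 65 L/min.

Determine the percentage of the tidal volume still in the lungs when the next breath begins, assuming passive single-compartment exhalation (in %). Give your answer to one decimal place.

Flow: 65 L/min ÷ 60 = 1.0833 L/s.
R = (PIP − Pplat)/V̇ = (40.4 − 18.7) / 1.0833 = 21.7/1.0833 = 20.031 cmH2O·s/L.
C = Vt/(Pplat − PEEP) = 435.0 / (18.7 − 5) = 435.0/13.7 = 31.752 mL/cmH2O.
τ = R × C = 20.031 × 0.03175 L/cmH2O = 0.636 s.
Fraction remaining at end-expiration = e^(−Te/τ) = e^(−1.11/0.636) = 0.1746 → 17.46%.

17.5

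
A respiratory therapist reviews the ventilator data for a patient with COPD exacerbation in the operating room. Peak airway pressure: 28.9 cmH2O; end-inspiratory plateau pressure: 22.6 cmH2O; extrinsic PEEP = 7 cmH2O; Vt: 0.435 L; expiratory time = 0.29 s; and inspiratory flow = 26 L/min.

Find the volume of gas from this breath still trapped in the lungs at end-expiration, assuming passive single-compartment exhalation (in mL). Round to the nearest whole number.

Flow: 26 L/min ÷ 60 = 0.4333 L/s.
R = (PIP − Pplat)/V̇ = (28.9 − 22.6) / 0.4333 = 6.3/0.4333 = 14.54 cmH2O·s/L.
C = Vt/(Pplat − PEEP) = 435.0 / (22.6 − 7) = 435.0/15.6 = 27.885 mL/cmH2O.
τ = R × C = 14.54 × 0.02789 L/cmH2O = 0.4055 s.
Fraction remaining = e^(−Te/τ) = e^(−0.29/0.4055) = 0.4891.
Trapped volume = 435.0 × 0.4891 = 212.76 mL.

213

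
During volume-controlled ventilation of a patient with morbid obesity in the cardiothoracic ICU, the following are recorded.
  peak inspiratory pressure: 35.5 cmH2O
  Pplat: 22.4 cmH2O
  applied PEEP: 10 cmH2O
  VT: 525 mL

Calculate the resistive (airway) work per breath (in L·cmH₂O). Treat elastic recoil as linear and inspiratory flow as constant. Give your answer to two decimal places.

6.88

With constant inspiratory flow the resistive pressure is constant at PIP − Pplat = 35.5 − 22.4 = 13.1 cmH2O, so resistive work = 13.1 × 0.525 = 6.878 L·cmH2O.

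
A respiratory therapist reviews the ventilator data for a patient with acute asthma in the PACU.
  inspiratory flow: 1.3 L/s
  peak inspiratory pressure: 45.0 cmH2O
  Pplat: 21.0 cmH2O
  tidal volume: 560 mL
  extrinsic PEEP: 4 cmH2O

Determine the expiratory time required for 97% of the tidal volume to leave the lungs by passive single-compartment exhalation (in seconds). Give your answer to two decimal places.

R = (PIP − Pplat)/V̇ = (45.0 − 21.0) / 1.3 = 24.0/1.3 = 18.462 cmH2O·s/L.
C = Vt/(Pplat − PEEP) = 560.0 / (21.0 − 4) = 560.0/17.0 = 32.941 mL/cmH2O.
τ = R × C = 18.462 × 0.03294 L/cmH2O = 0.6081 s.
t = −τ·ln(1 − 0.97) = −0.6081·ln(0.03) = 2.132 s.

2.13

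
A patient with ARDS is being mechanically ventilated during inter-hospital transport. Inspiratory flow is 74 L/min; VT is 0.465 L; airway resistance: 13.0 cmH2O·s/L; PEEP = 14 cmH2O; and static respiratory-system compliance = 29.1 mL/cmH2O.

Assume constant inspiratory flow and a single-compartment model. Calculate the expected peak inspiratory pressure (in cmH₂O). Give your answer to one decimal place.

46.0

Flow: 74 L/min ÷ 60 = 1.2333 L/s.
Equation of motion (constant flow): PIP = Vt/C + R·V̇ + PEEP.
PIP = 465/29.1 + 13.0×1.2333 + 14 = 15.979 + 16.033 + 14 = 46.012 cmH2O.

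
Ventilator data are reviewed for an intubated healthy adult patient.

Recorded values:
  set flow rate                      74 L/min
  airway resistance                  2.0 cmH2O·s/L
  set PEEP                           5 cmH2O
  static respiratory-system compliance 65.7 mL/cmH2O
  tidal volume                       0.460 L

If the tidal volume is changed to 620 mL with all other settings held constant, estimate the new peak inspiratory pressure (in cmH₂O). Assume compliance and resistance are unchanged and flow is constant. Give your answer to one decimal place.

Flow: 74 L/min ÷ 60 = 1.2333 L/s.
PIP = Vt/C + R·V̇ + PEEP (constant-flow equation of motion).
Only the elastic term changes: ΔPIP = ΔVt / C = (620 − 460) / 65.7 = 2.435 cmH2O.
Original PIP = 460/65.7 + 2.0×1.2333 + 5 = 14.468 cmH2O; new PIP = 14.468 + (2.435) = 16.903 cmH2O.

16.9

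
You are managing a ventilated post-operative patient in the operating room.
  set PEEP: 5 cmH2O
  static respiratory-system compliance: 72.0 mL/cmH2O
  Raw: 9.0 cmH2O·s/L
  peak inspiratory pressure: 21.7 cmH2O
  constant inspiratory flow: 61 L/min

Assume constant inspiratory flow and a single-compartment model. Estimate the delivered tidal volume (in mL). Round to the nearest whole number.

544

Flow: 61 L/min ÷ 60 = 1.0167 L/s.
Equation of motion (constant flow): PIP = Vt/C + R·V̇ + PEEP.
Vt/C = PIP − R·V̇ − PEEP = 21.7 − 9.15 − 5 = 7.55 cmH2O.
Vt = C × 7.55 = 72.0 × 7.55 = 543.6 mL.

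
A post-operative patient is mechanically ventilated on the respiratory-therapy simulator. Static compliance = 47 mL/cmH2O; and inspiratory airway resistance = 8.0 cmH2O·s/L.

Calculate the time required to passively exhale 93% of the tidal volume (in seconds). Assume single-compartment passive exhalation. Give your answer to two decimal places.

τ = R × C = 8.0 × 47 mL/cmH2O = 8.0 × 0.047 L/cmH2O = 0.376 s.
Exhaled fraction f = 1 − e^(−t/τ) → t = −τ·ln(1 − f) = −0.376·ln(0.07) = 0.9999 s.

1.00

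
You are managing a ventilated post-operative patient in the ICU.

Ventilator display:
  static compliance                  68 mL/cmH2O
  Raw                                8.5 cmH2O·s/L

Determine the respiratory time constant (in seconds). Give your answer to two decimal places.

0.58

τ = R × C = 8.5 × 68 mL/cmH2O = 8.5 × 0.068 L/cmH2O = 0.578 s.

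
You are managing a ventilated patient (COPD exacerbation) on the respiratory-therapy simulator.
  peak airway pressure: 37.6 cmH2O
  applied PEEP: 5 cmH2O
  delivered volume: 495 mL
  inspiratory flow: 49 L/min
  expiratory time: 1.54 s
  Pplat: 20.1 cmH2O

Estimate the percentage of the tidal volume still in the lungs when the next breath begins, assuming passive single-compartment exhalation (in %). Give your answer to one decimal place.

Flow: 49 L/min ÷ 60 = 0.8167 L/s.
R = (PIP − Pplat)/V̇ = (37.6 − 20.1) / 0.8167 = 17.5/0.8167 = 21.428 cmH2O·s/L.
C = Vt/(Pplat − PEEP) = 495.0 / (20.1 − 5) = 495.0/15.1 = 32.781 mL/cmH2O.
τ = R × C = 21.428 × 0.03278 L/cmH2O = 0.7024 s.
Fraction remaining at end-expiration = e^(−Te/τ) = e^(−1.54/0.7024) = 0.1116 → 11.16%.

11.2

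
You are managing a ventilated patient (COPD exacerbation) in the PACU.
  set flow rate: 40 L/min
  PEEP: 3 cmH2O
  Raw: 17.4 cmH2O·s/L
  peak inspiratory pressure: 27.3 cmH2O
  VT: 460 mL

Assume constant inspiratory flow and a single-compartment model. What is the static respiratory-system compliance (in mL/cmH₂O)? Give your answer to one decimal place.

Flow: 40 L/min ÷ 60 = 0.6667 L/s.
Equation of motion (constant flow): PIP = Vt/C + R·V̇ + PEEP.
Vt/C = PIP − R·V̇ − PEEP = 27.3 − 17.4×0.6667 − 3 = 27.3 − 11.601 − 3 = 12.699 cmH2O.
C = Vt / 12.699 = 460 / 12.699 = 36.223 mL/cmH2O.

36.2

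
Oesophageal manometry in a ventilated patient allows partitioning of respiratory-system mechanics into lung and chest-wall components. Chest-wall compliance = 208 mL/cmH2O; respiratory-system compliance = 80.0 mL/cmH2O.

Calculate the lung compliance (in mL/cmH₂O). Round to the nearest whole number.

130

1/CL = 1/Crs − 1/Ccw.
1/CL = 1/80.0 − 1/208 = 0.007692.
CL = 130.01 mL/cmH2O.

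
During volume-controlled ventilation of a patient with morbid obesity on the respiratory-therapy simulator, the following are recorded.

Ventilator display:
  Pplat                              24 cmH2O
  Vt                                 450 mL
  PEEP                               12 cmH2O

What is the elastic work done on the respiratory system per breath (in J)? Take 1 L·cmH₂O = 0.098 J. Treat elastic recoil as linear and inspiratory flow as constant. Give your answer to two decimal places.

0.26

Elastic work ≈ ½ × (Pplat − PEEP) × Vt = 0.5 × (24 − 12) × 0.450 L = 0.5 × 12.0 × 0.450 = 2.7 L·cmH2O.
× 0.098 J/(L·cmH2O) → 0.2646 J.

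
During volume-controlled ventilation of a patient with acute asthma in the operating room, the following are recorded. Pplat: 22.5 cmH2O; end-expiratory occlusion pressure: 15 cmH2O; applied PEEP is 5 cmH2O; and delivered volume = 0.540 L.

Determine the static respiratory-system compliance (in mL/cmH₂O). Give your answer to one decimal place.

End-expiratory occlusion gives total PEEP = 15 cmH2O (intrinsic PEEP = 15 − 5 = 10). Use total PEEP for the elastic gradient.
Cstat = Vt / (Pplat − PEEPtotal) = 540 / (22.5 − 15) = 540 / 7.5 = 72.0 mL/cmH2O.

72.0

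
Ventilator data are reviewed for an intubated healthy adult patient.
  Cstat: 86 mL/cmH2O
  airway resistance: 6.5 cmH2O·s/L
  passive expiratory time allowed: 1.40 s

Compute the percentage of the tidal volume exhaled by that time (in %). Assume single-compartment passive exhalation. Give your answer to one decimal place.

τ = R × C = 6.5 × 86 mL/cmH2O = 6.5 × 0.086 L/cmH2O = 0.559 s.
Passive exhalation: V(t)/V₀ = e^(−t/τ) = e^(−1.40/0.559) = 0.08172.
Fraction exhaled = 1 − 0.08172 = 0.9183 → 91.83%.

91.8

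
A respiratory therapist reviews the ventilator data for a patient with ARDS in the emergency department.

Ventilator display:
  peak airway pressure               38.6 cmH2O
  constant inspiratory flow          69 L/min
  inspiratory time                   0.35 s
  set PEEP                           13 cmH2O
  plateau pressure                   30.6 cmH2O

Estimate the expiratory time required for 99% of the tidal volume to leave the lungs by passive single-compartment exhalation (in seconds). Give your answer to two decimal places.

0.73

Flow: 69 L/min ÷ 60 = 1.15 L/s.
Vt = flow × Ti = 1.15 L/s × 0.35 s × 1000 mL/L = 402.5 mL.
R = (PIP − Pplat)/V̇ = (38.6 − 30.6) / 1.15 = 8.0/1.15 = 6.957 cmH2O·s/L.
C = Vt/(Pplat − PEEP) = 402.5 / (30.6 − 13) = 402.5/17.6 = 22.869 mL/cmH2O.
τ = R × C = 6.957 × 0.02287 L/cmH2O = 0.1591 s.
t = −τ·ln(1 − 0.99) = −0.1591·ln(0.01) = 0.7327 s.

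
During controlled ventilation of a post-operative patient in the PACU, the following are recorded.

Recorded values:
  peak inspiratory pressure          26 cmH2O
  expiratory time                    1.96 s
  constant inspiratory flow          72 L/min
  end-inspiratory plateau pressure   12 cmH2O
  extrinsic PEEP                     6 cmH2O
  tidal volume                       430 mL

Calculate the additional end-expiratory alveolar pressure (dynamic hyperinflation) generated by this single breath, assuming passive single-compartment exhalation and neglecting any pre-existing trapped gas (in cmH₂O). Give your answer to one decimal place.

Flow: 72 L/min ÷ 60 = 1.2 L/s.
R = (PIP − Pplat)/V̇ = (26 − 12) / 1.2 = 14.0/1.2 = 11.667 cmH2O·s/L.
C = Vt/(Pplat − PEEP) = 430.0 / (12 − 6) = 430.0/6.0 = 71.667 mL/cmH2O.
τ = R × C = 11.667 × 0.07167 L/cmH2O = 0.8362 s.
Fraction remaining = e^(−Te/τ) = e^(−1.96/0.8362) = 0.09595; trapped volume = 430.0 × 0.09595 = 41.259 mL.
Additional alveolar pressure from trapping ≈ V_trapped / C = 41.259 / 71.667 = 0.5757 cmH2O.

0.6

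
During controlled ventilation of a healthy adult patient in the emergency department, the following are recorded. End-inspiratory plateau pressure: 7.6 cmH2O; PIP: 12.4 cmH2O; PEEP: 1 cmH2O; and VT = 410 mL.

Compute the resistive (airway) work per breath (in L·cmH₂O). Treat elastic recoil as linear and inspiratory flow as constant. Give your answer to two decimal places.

With constant inspiratory flow the resistive pressure is constant at PIP − Pplat = 12.4 − 7.6 = 4.8 cmH2O, so resistive work = 4.8 × 0.410 = 1.968 L·cmH2O.

1.97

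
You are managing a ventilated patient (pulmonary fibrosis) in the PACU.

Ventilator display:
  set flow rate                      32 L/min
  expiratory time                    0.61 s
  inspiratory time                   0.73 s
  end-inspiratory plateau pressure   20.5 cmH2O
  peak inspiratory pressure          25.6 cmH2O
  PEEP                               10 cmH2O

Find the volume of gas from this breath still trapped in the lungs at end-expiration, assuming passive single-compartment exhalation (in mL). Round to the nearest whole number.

Flow: 32 L/min ÷ 60 = 0.5333 L/s.
Vt = flow × Ti = 0.5333 L/s × 0.73 s × 1000 mL/L = 389.31 mL.
R = (PIP − Pplat)/V̇ = (25.6 − 20.5) / 0.5333 = 5.1/0.5333 = 9.563 cmH2O·s/L.
C = Vt/(Pplat − PEEP) = 389.31 / (20.5 − 10) = 389.31/10.5 = 37.077 mL/cmH2O.
τ = R × C = 9.563 × 0.03708 L/cmH2O = 0.3546 s.
Fraction remaining = e^(−Te/τ) = e^(−0.61/0.3546) = 0.179.
Trapped volume = 389.31 × 0.179 = 69.686 mL.

70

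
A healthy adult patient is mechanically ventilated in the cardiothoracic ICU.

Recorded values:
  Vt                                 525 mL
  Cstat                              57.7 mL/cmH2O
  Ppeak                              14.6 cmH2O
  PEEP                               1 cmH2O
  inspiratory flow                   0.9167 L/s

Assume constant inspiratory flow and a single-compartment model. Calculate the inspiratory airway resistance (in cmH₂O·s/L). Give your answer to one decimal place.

4.9

Equation of motion (constant flow): PIP = Vt/C + R·V̇ + PEEP.
R·V̇ = PIP − Vt/C − PEEP = 14.6 − 525/57.7 − 1 = 14.6 − 9.099 − 1 = 4.501 cmH2O.
R = 4.501 / 0.9167 = 4.91 cmH2O·s/L.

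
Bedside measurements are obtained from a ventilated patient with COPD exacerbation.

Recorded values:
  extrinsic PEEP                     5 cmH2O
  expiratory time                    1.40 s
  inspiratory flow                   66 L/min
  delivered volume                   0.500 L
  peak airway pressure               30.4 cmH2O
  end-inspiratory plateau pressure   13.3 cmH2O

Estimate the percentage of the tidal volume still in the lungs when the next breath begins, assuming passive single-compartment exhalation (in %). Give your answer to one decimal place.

22.4

Flow: 66 L/min ÷ 60 = 1.1 L/s.
R = (PIP − Pplat)/V̇ = (30.4 − 13.3) / 1.1 = 17.1/1.1 = 15.545 cmH2O·s/L.
C = Vt/(Pplat − PEEP) = 500.0 / (13.3 − 5) = 500.0/8.3 = 60.241 mL/cmH2O.
τ = R × C = 15.545 × 0.06024 L/cmH2O = 0.9364 s.
Fraction remaining at end-expiration = e^(−Te/τ) = e^(−1.40/0.9364) = 0.2242 → 22.42%.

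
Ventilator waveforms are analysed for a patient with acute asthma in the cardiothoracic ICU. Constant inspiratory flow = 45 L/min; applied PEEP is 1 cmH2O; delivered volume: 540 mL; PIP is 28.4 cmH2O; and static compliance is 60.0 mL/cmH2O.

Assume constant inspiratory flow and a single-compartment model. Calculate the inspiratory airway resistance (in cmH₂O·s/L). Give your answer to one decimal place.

Flow: 45 L/min ÷ 60 = 0.75 L/s.
Equation of motion (constant flow): PIP = Vt/C + R·V̇ + PEEP.
R·V̇ = PIP − Vt/C − PEEP = 28.4 − 540/60.0 − 1 = 28.4 − 9.0 − 1 = 18.4 cmH2O.
R = 18.4 / 0.75 = 24.533 cmH2O·s/L.

24.5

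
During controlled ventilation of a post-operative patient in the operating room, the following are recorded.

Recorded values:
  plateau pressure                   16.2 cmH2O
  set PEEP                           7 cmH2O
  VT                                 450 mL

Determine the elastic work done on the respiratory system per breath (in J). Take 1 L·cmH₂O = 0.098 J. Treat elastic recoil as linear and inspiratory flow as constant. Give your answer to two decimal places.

0.20

Elastic work ≈ ½ × (Pplat − PEEP) × Vt = 0.5 × (16.2 − 7) × 0.450 L = 0.5 × 9.2 × 0.450 = 2.07 L·cmH2O.
× 0.098 J/(L·cmH2O) → 0.2029 J.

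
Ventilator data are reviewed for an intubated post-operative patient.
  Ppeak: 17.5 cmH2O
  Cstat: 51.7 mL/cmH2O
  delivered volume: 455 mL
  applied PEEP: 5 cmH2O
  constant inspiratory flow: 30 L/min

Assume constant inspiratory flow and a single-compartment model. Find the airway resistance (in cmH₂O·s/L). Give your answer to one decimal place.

Flow: 30 L/min ÷ 60 = 0.5 L/s.
Equation of motion (constant flow): PIP = Vt/C + R·V̇ + PEEP.
R·V̇ = PIP − Vt/C − PEEP = 17.5 − 455/51.7 − 5 = 17.5 − 8.801 − 5 = 3.699 cmH2O.
R = 3.699 / 0.5 = 7.398 cmH2O·s/L.

7.4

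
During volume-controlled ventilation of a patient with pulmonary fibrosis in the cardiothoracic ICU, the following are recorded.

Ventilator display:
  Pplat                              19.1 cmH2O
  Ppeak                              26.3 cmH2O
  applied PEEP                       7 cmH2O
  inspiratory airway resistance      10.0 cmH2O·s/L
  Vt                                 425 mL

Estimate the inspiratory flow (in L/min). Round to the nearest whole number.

43

flow = (PIP − Pplat) / Raw = (26.3 − 19.1) / 10.0 = 0.72 L/s × 60 = 43.2 L/min.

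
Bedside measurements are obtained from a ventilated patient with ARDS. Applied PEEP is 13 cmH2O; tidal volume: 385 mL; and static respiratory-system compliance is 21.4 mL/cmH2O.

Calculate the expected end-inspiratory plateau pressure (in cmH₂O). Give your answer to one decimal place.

Pplat = PEEP + Vt / Cstat = 13 + 385 / 21.4 = 13 + 17.991 = 30.991 cmH2O.

31.0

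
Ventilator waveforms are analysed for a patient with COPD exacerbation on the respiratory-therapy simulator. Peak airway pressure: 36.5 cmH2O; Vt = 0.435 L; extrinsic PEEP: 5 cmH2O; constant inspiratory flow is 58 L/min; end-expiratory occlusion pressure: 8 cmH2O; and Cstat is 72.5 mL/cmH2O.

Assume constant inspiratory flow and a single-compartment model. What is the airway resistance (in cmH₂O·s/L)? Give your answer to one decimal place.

Flow: 58 L/min ÷ 60 = 0.9667 L/s.
Total PEEP = 8 cmH2O (set 5 + intrinsic 3); this is the baseline alveolar pressure.
Equation of motion (constant flow): PIP = Vt/C + R·V̇ + PEEP.
R·V̇ = PIP − Vt/C − PEEP = 36.5 − 435/72.5 − 8 = 36.5 − 6.0 − 8 = 22.5 cmH2O.
R = 22.5 / 0.9667 = 23.275 cmH2O·s/L.

23.3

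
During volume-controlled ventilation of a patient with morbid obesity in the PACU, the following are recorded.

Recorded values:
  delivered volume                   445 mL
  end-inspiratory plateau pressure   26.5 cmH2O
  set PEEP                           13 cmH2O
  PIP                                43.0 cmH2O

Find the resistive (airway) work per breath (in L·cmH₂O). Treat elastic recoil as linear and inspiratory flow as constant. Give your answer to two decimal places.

7.34

With constant inspiratory flow the resistive pressure is constant at PIP − Pplat = 43.0 − 26.5 = 16.5 cmH2O, so resistive work = 16.5 × 0.445 = 7.343 L·cmH2O.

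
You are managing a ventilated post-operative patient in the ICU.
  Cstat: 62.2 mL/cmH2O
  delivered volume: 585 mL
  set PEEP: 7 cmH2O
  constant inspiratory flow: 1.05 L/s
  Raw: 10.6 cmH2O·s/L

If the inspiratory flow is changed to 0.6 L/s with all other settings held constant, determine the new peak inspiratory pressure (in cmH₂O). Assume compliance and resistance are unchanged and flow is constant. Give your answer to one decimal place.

PIP = Vt/C + R·V̇ + PEEP (constant-flow equation of motion).
Only the resistive term changes: ΔPIP = R × ΔV̇ = 10.6 × (0.6 − 1.05) = 10.6 × -0.45 = -4.77 cmH2O.
Original PIP = 585/62.2 + 10.6×1.05 + 7 = 27.535 cmH2O; new PIP = 27.535 + (-4.77) = 22.765 cmH2O.

22.8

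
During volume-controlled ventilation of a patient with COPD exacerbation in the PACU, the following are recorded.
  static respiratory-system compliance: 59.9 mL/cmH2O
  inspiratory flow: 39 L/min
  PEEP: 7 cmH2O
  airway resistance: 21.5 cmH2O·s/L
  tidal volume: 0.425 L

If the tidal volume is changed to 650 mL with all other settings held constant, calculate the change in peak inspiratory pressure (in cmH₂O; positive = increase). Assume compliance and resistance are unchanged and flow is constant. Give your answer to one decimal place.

3.8

PIP = Vt/C + R·V̇ + PEEP (constant-flow equation of motion).
Only the elastic term changes: ΔPIP = ΔVt / C = (650 − 425) / 59.9 = 3.756 cmH2O.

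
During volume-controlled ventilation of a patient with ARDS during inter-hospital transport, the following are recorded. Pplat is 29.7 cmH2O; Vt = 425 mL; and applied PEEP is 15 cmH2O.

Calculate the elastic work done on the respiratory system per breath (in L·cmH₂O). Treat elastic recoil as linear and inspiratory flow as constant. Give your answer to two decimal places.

3.12

Elastic work ≈ ½ × (Pplat − PEEP) × Vt = 0.5 × (29.7 − 15) × 0.425 L = 0.5 × 14.7 × 0.425 = 3.124 L·cmH2O.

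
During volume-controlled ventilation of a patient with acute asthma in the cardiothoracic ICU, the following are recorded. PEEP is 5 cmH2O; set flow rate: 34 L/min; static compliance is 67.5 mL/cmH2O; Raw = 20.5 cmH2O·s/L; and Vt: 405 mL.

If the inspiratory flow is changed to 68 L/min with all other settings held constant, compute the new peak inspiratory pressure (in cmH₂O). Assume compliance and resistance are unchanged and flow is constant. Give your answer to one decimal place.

34.2

Flow: 34 L/min ÷ 60 = 0.5667 L/s.
New flow: 68 L/min ÷ 60 = 1.1333 L/s.
PIP = Vt/C + R·V̇ + PEEP (constant-flow equation of motion).
Only the resistive term changes: ΔPIP = R × ΔV̇ = 20.5 × (1.1333 − 0.5667) = 20.5 × 0.5666 = 11.615 cmH2O.
Original PIP = 405/67.5 + 20.5×0.5667 + 5 = 22.617 cmH2O; new PIP = 22.617 + (11.615) = 34.232 cmH2O.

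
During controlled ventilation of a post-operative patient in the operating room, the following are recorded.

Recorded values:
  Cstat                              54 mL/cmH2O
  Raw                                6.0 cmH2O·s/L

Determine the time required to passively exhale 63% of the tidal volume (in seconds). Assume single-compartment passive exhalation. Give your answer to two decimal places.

τ = R × C = 6.0 × 54 mL/cmH2O = 6.0 × 0.054 L/cmH2O = 0.324 s.
Exhaled fraction f = 1 − e^(−t/τ) → t = −τ·ln(1 − f) = −0.324·ln(0.37) = 0.3221 s.

0.32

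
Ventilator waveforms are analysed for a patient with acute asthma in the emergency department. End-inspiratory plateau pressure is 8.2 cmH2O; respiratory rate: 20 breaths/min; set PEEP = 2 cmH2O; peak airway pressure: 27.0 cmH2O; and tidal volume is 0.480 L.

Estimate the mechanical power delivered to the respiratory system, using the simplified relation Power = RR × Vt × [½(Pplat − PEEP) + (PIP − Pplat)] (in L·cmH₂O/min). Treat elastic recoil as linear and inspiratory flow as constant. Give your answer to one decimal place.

Per-breath work = Vt × [½(Pplat−PEEP) + (PIP−Pplat)] = 0.480 × [0.5×6.2 + 18.8] = 0.480 × 21.9 = 10.512 L·cmH2O.
Power = 20 × 10.512 = 210.24 L·cmH2O/min.

210.2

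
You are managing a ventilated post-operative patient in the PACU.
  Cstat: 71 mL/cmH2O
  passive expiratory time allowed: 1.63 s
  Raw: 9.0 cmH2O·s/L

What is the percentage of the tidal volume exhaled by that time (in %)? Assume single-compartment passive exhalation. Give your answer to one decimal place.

τ = R × C = 9.0 × 71 mL/cmH2O = 9.0 × 0.071 L/cmH2O = 0.639 s.
Passive exhalation: V(t)/V₀ = e^(−t/τ) = e^(−1.63/0.639) = 0.07801.
Fraction exhaled = 1 − 0.07801 = 0.922 → 92.2%.

92.2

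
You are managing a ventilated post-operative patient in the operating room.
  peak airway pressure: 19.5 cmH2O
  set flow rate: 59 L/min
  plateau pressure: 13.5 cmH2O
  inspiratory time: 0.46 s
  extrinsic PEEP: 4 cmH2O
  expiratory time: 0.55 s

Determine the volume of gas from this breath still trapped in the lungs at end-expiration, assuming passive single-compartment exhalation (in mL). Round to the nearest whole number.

68

Flow: 59 L/min ÷ 60 = 0.9833 L/s.
Vt = flow × Ti = 0.9833 L/s × 0.46 s × 1000 mL/L = 452.32 mL.
R = (PIP − Pplat)/V̇ = (19.5 − 13.5) / 0.9833 = 6.0/0.9833 = 6.102 cmH2O·s/L.
C = Vt/(Pplat − PEEP) = 452.32 / (13.5 − 4) = 452.32/9.5 = 47.613 mL/cmH2O.
τ = R × C = 6.102 × 0.04761 L/cmH2O = 0.2905 s.
Fraction remaining = e^(−Te/τ) = e^(−0.55/0.2905) = 0.1506.
Trapped volume = 452.32 × 0.1506 = 68.119 mL.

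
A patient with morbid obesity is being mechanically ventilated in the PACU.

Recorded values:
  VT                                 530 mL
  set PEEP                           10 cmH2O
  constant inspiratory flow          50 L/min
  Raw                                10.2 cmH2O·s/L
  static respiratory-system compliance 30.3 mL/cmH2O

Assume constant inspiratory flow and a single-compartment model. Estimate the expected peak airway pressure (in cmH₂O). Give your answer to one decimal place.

Flow: 50 L/min ÷ 60 = 0.8333 L/s.
Equation of motion (constant flow): PIP = Vt/C + R·V̇ + PEEP.
PIP = 530/30.3 + 10.2×0.8333 + 10 = 17.492 + 8.5 + 10 = 35.992 cmH2O.

36.0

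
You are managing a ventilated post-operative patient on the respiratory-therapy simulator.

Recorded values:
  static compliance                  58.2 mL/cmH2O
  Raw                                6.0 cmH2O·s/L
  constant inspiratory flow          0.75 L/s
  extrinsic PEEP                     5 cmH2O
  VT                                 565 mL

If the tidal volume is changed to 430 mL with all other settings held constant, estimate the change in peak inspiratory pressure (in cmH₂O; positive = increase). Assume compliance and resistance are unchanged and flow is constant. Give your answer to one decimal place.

PIP = Vt/C + R·V̇ + PEEP (constant-flow equation of motion).
Only the elastic term changes: ΔPIP = ΔVt / C = (430 − 565) / 58.2 = -2.32 cmH2O.

-2.3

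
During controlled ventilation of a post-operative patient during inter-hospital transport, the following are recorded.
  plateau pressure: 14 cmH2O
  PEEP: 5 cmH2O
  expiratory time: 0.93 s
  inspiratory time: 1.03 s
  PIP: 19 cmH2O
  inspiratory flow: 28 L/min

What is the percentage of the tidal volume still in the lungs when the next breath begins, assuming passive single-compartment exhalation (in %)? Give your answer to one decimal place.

19.7

Flow: 28 L/min ÷ 60 = 0.4667 L/s.
Vt = flow × Ti = 0.4667 L/s × 1.03 s × 1000 mL/L = 480.7 mL.
R = (PIP − Pplat)/V̇ = (19 − 14) / 0.4667 = 5.0/0.4667 = 10.714 cmH2O·s/L.
C = Vt/(Pplat − PEEP) = 480.7 / (14 − 5) = 480.7/9.0 = 53.411 mL/cmH2O.
τ = R × C = 10.714 × 0.05341 L/cmH2O = 0.5722 s.
Fraction remaining at end-expiration = e^(−Te/τ) = e^(−0.93/0.5722) = 0.1969 → 19.69%.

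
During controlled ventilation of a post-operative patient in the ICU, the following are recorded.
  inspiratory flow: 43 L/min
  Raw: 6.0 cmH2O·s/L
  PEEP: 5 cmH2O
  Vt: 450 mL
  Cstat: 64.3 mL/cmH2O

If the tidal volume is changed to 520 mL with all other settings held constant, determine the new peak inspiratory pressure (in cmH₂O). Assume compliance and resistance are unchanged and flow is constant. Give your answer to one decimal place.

17.4

Flow: 43 L/min ÷ 60 = 0.7167 L/s.
PIP = Vt/C + R·V̇ + PEEP (constant-flow equation of motion).
Only the elastic term changes: ΔPIP = ΔVt / C = (520 − 450) / 64.3 = 1.089 cmH2O.
Original PIP = 450/64.3 + 6.0×0.7167 + 5 = 16.299 cmH2O; new PIP = 16.299 + (1.089) = 17.388 cmH2O.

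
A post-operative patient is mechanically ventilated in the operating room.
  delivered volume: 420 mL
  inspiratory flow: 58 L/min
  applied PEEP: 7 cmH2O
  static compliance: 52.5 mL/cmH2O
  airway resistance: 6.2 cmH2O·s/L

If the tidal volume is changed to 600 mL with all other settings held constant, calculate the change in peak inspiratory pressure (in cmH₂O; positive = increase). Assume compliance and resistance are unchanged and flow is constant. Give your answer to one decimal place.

PIP = Vt/C + R·V̇ + PEEP (constant-flow equation of motion).
Only the elastic term changes: ΔPIP = ΔVt / C = (600 − 420) / 52.5 = 3.429 cmH2O.

3.4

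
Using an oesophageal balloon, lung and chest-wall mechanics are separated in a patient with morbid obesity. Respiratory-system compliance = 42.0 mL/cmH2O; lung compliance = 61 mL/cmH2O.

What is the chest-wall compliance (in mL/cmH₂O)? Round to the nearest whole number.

1/Ccw = 1/Crs − 1/CL.
1/Ccw = 1/42.0 − 1/61 = 0.007416.
Ccw = 134.84 mL/cmH2O.

135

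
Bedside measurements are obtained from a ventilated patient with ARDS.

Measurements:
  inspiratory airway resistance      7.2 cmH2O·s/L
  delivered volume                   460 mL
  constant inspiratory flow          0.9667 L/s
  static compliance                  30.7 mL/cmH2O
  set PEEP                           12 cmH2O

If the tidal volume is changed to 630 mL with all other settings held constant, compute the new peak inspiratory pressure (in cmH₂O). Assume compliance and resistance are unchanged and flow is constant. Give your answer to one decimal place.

39.5

PIP = Vt/C + R·V̇ + PEEP (constant-flow equation of motion).
Only the elastic term changes: ΔPIP = ΔVt / C = (630 − 460) / 30.7 = 5.537 cmH2O.
Original PIP = 460/30.7 + 7.2×0.9667 + 12 = 33.944 cmH2O; new PIP = 33.944 + (5.537) = 39.481 cmH2O.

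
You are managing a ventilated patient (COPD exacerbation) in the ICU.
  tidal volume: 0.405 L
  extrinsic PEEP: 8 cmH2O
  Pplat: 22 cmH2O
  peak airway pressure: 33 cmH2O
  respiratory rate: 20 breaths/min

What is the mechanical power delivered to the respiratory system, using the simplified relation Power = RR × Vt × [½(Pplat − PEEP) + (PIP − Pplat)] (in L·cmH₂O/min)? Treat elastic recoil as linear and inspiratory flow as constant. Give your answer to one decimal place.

145.8

Per-breath work = Vt × [½(Pplat−PEEP) + (PIP−Pplat)] = 0.405 × [0.5×14.0 + 11.0] = 0.405 × 18.0 = 7.29 L·cmH2O.
Power = 20 × 7.29 = 145.8 L·cmH2O/min.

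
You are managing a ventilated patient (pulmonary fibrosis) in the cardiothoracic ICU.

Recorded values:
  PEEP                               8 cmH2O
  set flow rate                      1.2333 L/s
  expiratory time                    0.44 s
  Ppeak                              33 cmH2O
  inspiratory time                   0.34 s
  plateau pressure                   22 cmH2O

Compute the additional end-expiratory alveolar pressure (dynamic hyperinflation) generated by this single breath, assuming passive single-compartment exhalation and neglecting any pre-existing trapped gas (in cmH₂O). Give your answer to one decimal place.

2.7

Vt = flow × Ti = 1.2333 L/s × 0.34 s × 1000 mL/L = 419.32 mL.
R = (PIP − Pplat)/V̇ = (33 − 22) / 1.2333 = 11.0/1.2333 = 8.919 cmH2O·s/L.
C = Vt/(Pplat − PEEP) = 419.32 / (22 − 8) = 419.32/14.0 = 29.951 mL/cmH2O.
τ = R × C = 8.919 × 0.02995 L/cmH2O = 0.2671 s.
Fraction remaining = e^(−Te/τ) = e^(−0.44/0.2671) = 0.1926; trapped volume = 419.32 × 0.1926 = 80.761 mL.
Additional alveolar pressure from trapping ≈ V_trapped / C = 80.761 / 29.951 = 2.696 cmH2O.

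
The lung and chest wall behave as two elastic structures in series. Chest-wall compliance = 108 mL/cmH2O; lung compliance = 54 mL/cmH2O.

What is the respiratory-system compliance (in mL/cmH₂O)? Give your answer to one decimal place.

Lung and chest wall are elastances in series: 1/Crs = 1/CL + 1/Ccw.
1/Crs = 1/54 + 1/108 = 0.02778.
Crs = 35.997 mL/cmH2O.

36.0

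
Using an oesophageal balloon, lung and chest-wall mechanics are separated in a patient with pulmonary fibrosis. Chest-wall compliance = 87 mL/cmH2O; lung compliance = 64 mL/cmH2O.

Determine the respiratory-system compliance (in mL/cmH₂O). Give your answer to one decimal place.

36.9

Lung and chest wall are elastances in series: 1/Crs = 1/CL + 1/Ccw.
1/Crs = 1/64 + 1/87 = 0.02712.
Crs = 36.873 mL/cmH2O.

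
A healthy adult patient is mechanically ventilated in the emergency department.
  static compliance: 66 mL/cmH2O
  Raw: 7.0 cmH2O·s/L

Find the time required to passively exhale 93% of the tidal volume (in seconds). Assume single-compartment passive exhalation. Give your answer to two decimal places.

τ = R × C = 7.0 × 66 mL/cmH2O = 7.0 × 0.066 L/cmH2O = 0.462 s.
Exhaled fraction f = 1 − e^(−t/τ) → t = −τ·ln(1 − f) = −0.462·ln(0.07) = 1.229 s.

1.23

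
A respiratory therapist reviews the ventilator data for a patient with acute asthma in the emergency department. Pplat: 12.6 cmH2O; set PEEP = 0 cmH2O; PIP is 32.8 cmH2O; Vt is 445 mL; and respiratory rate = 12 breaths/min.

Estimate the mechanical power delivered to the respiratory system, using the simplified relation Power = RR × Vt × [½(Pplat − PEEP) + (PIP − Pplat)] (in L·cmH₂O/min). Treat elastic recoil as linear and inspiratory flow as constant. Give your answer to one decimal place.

141.5

Per-breath work = Vt × [½(Pplat−PEEP) + (PIP−Pplat)] = 0.445 × [0.5×12.6 + 20.2] = 0.445 × 26.5 = 11.793 L·cmH2O.
Power = 12 × 11.793 = 141.52 L·cmH2O/min.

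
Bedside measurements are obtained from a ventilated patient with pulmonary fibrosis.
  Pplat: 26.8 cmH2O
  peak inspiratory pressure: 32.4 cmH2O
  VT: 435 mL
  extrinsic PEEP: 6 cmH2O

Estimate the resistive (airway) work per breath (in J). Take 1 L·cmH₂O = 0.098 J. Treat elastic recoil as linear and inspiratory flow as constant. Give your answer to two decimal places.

0.24

With constant inspiratory flow the resistive pressure is constant at PIP − Pplat = 32.4 − 26.8 = 5.6 cmH2O, so resistive work = 5.6 × 0.435 = 2.436 L·cmH2O.
× 0.098 J/(L·cmH2O) → 0.2387 J.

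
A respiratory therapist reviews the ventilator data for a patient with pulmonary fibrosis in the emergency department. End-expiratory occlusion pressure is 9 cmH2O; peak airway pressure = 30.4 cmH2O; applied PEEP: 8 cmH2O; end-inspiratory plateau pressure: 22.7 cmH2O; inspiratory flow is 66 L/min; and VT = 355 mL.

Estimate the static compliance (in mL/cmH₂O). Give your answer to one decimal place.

End-expiratory occlusion gives total PEEP = 9 cmH2O (intrinsic PEEP = 9 − 8 = 1). Use total PEEP for the elastic gradient.
Cstat = Vt / (Pplat − PEEPtotal) = 355 / (22.7 − 9) = 355 / 13.7 = 25.912 mL/cmH2O.

25.9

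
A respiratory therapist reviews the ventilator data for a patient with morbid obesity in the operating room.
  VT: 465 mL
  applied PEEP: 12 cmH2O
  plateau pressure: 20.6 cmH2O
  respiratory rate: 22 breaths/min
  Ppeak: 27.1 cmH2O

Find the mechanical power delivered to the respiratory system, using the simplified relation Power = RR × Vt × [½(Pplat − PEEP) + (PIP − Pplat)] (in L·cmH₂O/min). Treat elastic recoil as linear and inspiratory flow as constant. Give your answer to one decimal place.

Per-breath work = Vt × [½(Pplat−PEEP) + (PIP−Pplat)] = 0.465 × [0.5×8.6 + 6.5] = 0.465 × 10.8 = 5.022 L·cmH2O.
Power = 22 × 5.022 = 110.48 L·cmH2O/min.

110.5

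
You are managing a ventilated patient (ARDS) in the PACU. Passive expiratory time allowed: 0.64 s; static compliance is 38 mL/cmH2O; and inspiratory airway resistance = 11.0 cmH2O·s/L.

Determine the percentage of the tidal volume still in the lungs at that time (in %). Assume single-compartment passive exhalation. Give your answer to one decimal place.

21.6

τ = R × C = 11.0 × 38 mL/cmH2O = 11.0 × 0.038 L/cmH2O = 0.418 s.
Passive exhalation: V(t)/V₀ = e^(−t/τ) = e^(−0.64/0.418) = 0.2163.
Fraction remaining = 0.2163 → 21.63%.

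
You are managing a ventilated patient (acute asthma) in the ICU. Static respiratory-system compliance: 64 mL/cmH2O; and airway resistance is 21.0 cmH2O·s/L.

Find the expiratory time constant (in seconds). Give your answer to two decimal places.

1.34

τ = R × C = 21.0 × 64 mL/cmH2O = 21.0 × 0.064 L/cmH2O = 1.344 s.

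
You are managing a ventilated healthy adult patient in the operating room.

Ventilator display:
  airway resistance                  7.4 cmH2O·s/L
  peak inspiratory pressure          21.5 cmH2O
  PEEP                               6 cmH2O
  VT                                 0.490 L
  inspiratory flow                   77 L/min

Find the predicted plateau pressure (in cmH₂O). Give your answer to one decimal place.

12.0

Flow: 77 L/min ÷ 60 = 1.2833 L/s.
Pplat = PIP − Raw × flow = 21.5 − 7.4 × 1.2833 = 21.5 − 9.496 = 12.004 cmH2O.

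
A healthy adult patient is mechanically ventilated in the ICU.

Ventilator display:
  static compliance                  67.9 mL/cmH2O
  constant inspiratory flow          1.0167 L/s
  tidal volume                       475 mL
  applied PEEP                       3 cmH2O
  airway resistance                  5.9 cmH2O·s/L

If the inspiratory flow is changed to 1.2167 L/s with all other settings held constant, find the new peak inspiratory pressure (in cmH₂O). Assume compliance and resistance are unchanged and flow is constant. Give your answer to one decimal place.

PIP = Vt/C + R·V̇ + PEEP (constant-flow equation of motion).
Only the resistive term changes: ΔPIP = R × ΔV̇ = 5.9 × (1.2167 − 1.0167) = 5.9 × 0.2 = 1.18 cmH2O.
Original PIP = 475/67.9 + 5.9×1.0167 + 3 = 15.994 cmH2O; new PIP = 15.994 + (1.18) = 17.174 cmH2O.

17.2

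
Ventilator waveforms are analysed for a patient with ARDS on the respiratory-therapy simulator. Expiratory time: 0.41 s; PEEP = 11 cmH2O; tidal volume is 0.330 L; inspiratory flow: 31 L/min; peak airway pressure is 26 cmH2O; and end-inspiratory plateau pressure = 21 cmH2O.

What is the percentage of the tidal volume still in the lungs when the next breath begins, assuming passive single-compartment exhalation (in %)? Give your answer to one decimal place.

Flow: 31 L/min ÷ 60 = 0.5167 L/s.
R = (PIP − Pplat)/V̇ = (26 − 21) / 0.5167 = 5.0/0.5167 = 9.677 cmH2O·s/L.
C = Vt/(Pplat − PEEP) = 330.0 / (21 − 11) = 330.0/10.0 = 33.0 mL/cmH2O.
τ = R × C = 9.677 × 0.033 L/cmH2O = 0.3193 s.
Fraction remaining at end-expiration = e^(−Te/τ) = e^(−0.41/0.3193) = 0.2769 → 27.69%.

27.7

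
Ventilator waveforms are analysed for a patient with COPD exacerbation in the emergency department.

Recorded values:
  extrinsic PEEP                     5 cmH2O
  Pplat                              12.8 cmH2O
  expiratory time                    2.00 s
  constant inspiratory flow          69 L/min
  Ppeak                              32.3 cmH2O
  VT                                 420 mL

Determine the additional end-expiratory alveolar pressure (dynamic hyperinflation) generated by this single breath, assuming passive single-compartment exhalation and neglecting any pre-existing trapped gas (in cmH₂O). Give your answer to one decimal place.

Flow: 69 L/min ÷ 60 = 1.15 L/s.
R = (PIP − Pplat)/V̇ = (32.3 − 12.8) / 1.15 = 19.5/1.15 = 16.957 cmH2O·s/L.
C = Vt/(Pplat − PEEP) = 420.0 / (12.8 − 5) = 420.0/7.8 = 53.846 mL/cmH2O.
τ = R × C = 16.957 × 0.05385 L/cmH2O = 0.9131 s.
Fraction remaining = e^(−Te/τ) = e^(−2.00/0.9131) = 0.1119; trapped volume = 420.0 × 0.1119 = 46.998 mL.
Additional alveolar pressure from trapping ≈ V_trapped / C = 46.998 / 53.846 = 0.8728 cmH2O.

0.9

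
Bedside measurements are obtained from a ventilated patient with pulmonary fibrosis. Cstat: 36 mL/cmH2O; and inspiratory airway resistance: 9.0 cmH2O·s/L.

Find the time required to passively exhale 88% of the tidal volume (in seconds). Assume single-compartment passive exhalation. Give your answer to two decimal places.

0.69

τ = R × C = 9.0 × 36 mL/cmH2O = 9.0 × 0.036 L/cmH2O = 0.324 s.
Exhaled fraction f = 1 − e^(−t/τ) → t = −τ·ln(1 − f) = −0.324·ln(0.12) = 0.687 s.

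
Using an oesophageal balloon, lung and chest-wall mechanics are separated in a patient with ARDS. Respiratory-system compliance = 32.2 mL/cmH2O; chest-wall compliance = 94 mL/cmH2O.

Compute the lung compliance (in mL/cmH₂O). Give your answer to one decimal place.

49.0

1/CL = 1/Crs − 1/Ccw.
1/CL = 1/32.2 − 1/94 = 0.02042.
CL = 48.972 mL/cmH2O.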